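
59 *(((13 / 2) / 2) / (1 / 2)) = 767 / 2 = 383.50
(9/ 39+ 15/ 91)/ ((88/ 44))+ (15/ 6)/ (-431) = 15061/ 78442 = 0.19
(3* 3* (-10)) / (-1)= 90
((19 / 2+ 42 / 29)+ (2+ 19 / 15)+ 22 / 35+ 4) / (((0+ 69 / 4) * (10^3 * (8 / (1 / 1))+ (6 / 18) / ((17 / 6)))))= 1950869 / 14287350105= 0.00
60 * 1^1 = 60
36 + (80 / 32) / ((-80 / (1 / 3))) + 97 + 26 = 15263 / 96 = 158.99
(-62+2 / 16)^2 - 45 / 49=3827.60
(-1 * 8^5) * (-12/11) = 393216/11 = 35746.91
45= 45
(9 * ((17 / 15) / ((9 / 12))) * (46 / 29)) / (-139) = -3128 / 20155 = -0.16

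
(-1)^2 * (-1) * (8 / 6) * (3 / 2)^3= -9 / 2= -4.50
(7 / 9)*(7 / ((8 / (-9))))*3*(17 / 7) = -357 / 8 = -44.62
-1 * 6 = -6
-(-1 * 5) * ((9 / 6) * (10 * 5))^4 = 158203125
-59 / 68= -0.87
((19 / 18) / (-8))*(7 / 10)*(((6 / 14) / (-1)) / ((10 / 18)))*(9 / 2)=513 / 1600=0.32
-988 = -988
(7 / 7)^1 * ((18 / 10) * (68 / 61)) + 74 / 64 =30869 / 9760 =3.16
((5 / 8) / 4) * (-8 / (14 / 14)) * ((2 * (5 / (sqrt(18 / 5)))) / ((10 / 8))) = -5 * sqrt(10) / 3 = -5.27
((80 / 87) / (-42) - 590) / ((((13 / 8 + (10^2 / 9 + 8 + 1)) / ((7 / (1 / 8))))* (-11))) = 13798016 / 99847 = 138.19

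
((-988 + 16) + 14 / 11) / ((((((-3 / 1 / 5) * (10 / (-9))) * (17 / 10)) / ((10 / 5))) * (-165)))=21356 / 2057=10.38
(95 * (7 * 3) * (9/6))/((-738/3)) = -1995/164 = -12.16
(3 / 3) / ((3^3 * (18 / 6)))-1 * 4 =-3.99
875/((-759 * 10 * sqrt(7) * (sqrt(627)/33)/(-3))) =25 * sqrt(4389)/9614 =0.17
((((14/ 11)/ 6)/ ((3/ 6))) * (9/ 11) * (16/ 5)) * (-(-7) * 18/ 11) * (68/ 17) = 338688/ 6655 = 50.89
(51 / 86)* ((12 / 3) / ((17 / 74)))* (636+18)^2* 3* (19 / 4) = 62933933.30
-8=-8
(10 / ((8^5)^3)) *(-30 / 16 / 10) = -15 / 281474976710656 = -0.00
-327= -327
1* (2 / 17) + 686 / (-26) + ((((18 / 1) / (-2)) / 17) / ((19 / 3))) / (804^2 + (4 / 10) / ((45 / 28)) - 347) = -16033096835370 / 610390074619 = -26.27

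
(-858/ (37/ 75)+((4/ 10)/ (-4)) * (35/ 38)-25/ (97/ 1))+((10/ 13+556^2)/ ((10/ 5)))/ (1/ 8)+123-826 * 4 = 4367263952777/ 3545932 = 1231626.54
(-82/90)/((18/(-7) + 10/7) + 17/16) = 4592/405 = 11.34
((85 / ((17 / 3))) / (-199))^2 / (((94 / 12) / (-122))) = -164700 / 1861247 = -0.09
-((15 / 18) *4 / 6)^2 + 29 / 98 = -101 / 7938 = -0.01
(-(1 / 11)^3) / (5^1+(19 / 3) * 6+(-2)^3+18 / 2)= -1 / 58564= -0.00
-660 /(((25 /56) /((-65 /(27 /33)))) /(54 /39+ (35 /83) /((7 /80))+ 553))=5451346208 /83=65678869.98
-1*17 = -17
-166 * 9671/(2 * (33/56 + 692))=-1158.97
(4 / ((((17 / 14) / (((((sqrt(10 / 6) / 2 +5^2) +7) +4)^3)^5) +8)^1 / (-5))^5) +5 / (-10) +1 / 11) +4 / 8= -1747811924772021972210279980562087353640130629730807740822128603248422041257876867012915227483483289940574578657274886860785999307657724831931357822398558388376370433376461522748838225792257158198628650452551420634045123420523903227769319040657425486949643610666050871304989975821021039930968690747216074855105442169635704063269 / 6015308718063493257450005234911083525493807242888081688555227730980878505579957367776179309931011674334224538566977452732163576100795756335952503579266084990647198157950148301996050479424541338082996084827303167469552309797473476036344881569738869649553457018629815496455887482220066171022766887197030183155869419349619148988416 - 24638526039483402215715143852994980340872955362455766784879055239272966735115487932034135592101920684806406783837488495266919297741592622856499927686592975353640136731321967031810742921353755334130695184560936549118836787683698840498279716802583740363559335949307750110970215161446466049760196640625 * sqrt(15) / 267014769090176369737660033509902500243865733437858739726350662774364280254792141680405686697931981282591643224741541758352431467542425263492209853483047096530859293232872350053091729377864938657803448367689238612817485342572508701897411291270368858733729448625258145261713755425251516824519126739924990374461533174255111372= -0.29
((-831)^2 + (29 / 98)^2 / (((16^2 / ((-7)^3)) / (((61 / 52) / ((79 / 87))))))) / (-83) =-20334354183597 / 2444029952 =-8320.01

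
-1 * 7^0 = -1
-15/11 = -1.36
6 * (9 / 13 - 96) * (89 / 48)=-110271 / 104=-1060.30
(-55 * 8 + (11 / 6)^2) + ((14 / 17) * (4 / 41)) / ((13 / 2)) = -142425827 / 326196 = -436.63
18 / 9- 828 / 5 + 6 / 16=-6529 / 40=-163.22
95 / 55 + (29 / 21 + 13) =3721 / 231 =16.11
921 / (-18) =-307 / 6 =-51.17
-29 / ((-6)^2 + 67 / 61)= -1769 / 2263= -0.78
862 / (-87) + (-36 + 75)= 2531 / 87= 29.09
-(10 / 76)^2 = -25 / 1444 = -0.02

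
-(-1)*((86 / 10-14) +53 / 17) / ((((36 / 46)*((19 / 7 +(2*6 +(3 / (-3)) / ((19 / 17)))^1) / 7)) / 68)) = -4154122 / 41355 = -100.45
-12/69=-4/23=-0.17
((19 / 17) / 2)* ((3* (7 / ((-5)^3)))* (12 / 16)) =-1197 / 17000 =-0.07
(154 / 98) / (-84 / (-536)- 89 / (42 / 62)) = -4422 / 369265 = -0.01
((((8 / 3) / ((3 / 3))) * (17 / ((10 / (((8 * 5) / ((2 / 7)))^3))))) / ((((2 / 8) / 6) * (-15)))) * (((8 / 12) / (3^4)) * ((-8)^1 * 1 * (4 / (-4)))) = -955351040 / 729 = -1310495.25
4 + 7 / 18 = 4.39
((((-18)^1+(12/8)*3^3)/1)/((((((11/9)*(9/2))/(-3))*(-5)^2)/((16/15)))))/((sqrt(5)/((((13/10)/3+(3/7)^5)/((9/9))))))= -5418744*sqrt(5)/115548125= -0.10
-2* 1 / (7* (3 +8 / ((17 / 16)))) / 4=-17 / 2506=-0.01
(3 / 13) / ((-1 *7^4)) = -3 / 31213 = -0.00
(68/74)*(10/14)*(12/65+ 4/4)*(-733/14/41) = -0.99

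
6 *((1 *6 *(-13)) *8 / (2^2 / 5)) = -4680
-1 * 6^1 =-6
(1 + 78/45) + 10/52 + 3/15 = 1219/390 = 3.13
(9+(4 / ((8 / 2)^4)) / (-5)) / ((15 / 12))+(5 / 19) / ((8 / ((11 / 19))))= 1042069 / 144400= 7.22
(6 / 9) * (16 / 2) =16 / 3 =5.33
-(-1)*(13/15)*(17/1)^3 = 63869/15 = 4257.93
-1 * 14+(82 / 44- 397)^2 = 75561473 / 484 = 156118.75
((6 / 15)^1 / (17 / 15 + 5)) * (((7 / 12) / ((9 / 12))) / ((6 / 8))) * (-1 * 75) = -350 / 69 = -5.07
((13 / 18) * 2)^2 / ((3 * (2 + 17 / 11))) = 143 / 729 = 0.20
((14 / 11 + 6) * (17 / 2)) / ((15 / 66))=272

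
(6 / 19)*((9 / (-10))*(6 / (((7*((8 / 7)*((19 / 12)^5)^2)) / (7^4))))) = -3010437727911936 / 582451294491095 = -5.17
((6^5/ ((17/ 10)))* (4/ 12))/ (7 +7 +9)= 25920/ 391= 66.29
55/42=1.31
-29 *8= -232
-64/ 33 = -1.94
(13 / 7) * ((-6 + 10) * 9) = 66.86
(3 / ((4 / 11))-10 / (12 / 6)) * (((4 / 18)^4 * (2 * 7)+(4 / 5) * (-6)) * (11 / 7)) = -5589298 / 229635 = -24.34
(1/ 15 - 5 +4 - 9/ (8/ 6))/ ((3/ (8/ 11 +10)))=-27199/ 990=-27.47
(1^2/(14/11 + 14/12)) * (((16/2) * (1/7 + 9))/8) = 4224/1127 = 3.75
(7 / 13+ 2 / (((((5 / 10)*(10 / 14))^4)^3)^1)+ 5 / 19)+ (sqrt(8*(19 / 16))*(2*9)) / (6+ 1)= 9*sqrt(38) / 7+ 28006841053239974 / 60302734375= 464445.26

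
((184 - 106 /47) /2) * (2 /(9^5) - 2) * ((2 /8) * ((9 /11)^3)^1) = -1042124 /41877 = -24.89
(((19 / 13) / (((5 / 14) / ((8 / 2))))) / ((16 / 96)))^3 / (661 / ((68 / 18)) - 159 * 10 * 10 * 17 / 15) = -8846216257536 / 166623500875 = -53.09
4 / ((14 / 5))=10 / 7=1.43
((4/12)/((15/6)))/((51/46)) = 92/765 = 0.12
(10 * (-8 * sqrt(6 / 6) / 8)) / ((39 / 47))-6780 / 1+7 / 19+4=-5029673 / 741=-6787.68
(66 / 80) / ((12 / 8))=11 / 20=0.55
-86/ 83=-1.04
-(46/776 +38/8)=-933/194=-4.81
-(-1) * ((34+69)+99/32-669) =-18013/32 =-562.91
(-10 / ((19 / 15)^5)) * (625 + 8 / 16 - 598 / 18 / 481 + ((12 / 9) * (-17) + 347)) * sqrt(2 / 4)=-266854078125 * sqrt(2) / 183231326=-2059.63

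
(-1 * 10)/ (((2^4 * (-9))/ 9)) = 5/ 8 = 0.62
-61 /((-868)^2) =-61 /753424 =-0.00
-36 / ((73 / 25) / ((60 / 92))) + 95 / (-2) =-186505 / 3358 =-55.54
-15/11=-1.36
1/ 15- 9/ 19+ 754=214774/ 285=753.59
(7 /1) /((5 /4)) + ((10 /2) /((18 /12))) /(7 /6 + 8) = 328 /55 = 5.96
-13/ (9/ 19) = -247/ 9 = -27.44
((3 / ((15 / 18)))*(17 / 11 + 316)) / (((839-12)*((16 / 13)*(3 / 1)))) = 136227 / 363880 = 0.37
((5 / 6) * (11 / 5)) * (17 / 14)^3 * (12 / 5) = 54043 / 6860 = 7.88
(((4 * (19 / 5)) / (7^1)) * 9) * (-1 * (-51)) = 34884 / 35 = 996.69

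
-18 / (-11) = 18 / 11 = 1.64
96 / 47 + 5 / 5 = 143 / 47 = 3.04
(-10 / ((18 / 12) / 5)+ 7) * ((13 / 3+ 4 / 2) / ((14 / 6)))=-71.48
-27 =-27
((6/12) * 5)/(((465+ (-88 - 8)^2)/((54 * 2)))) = 90/3227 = 0.03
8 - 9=-1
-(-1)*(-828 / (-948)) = 69 / 79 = 0.87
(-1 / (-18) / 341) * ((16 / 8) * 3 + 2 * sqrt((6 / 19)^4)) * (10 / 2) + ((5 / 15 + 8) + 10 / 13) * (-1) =-14558870 / 1600313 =-9.10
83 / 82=1.01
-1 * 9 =-9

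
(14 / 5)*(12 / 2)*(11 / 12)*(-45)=-693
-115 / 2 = -57.50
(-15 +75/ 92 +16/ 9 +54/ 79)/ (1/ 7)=-5367985/ 65412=-82.06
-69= -69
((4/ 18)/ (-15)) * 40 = -16/ 27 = -0.59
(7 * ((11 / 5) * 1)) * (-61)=-4697 / 5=-939.40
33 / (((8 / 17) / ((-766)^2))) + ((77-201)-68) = 82292145 / 2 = 41146072.50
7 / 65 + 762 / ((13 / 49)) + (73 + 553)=227387 / 65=3498.26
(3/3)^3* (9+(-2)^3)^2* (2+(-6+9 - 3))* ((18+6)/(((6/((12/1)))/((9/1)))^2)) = 15552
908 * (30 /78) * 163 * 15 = 11100300 /13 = 853869.23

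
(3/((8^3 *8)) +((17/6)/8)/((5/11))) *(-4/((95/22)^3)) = -63777527/1646160000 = -0.04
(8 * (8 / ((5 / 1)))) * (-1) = -64 / 5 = -12.80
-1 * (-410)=410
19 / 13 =1.46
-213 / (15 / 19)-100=-1849 / 5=-369.80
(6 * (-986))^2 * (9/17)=18528912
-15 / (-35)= 3 / 7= 0.43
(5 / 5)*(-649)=-649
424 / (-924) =-106 / 231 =-0.46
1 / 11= 0.09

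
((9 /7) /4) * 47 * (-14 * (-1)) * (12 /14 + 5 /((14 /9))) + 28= 24895 /28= 889.11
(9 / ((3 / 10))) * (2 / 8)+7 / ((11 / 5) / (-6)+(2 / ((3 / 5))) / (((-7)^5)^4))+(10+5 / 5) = -1037299461868959713 / 1755429858547463822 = -0.59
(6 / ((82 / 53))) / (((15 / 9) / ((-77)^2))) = 2828133 / 205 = 13795.77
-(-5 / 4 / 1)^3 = 125 / 64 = 1.95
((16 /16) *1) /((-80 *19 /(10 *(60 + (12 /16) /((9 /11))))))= -731 /1824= -0.40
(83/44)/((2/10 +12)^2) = 2075/163724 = 0.01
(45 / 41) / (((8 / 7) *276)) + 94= 2836649 / 30176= 94.00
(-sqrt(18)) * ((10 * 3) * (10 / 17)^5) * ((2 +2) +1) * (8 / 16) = -22500000 * sqrt(2) / 1419857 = -22.41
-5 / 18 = -0.28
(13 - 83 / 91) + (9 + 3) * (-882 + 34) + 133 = -912813 / 91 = -10030.91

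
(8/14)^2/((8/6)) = 0.24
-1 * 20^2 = -400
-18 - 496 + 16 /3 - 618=-1126.67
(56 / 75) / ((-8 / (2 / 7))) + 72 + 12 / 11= 60278 / 825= 73.06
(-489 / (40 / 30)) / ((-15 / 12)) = 1467 / 5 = 293.40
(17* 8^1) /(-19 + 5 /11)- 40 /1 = -142 /3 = -47.33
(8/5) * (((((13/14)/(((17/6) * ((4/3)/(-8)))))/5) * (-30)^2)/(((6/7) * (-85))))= 11232/1445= 7.77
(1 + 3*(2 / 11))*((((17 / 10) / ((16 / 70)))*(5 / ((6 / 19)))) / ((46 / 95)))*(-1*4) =-18257575 / 12144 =-1503.42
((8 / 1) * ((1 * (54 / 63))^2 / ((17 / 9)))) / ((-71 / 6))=-15552 / 59143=-0.26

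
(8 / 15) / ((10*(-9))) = -4 / 675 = -0.01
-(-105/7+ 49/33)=446/33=13.52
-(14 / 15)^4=-38416 / 50625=-0.76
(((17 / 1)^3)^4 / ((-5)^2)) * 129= 75158268602639169 / 25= 3006330744105566.76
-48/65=-0.74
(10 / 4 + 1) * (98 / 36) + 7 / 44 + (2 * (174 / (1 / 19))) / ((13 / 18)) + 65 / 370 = 872850505 / 95238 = 9164.94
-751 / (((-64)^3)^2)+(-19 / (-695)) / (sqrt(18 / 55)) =0.05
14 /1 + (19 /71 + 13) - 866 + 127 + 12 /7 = -352879 /497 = -710.02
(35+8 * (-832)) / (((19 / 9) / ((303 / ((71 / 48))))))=-866662416 / 1349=-642448.05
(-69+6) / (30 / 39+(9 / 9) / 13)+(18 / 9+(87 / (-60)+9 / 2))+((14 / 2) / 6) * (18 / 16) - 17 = -74881 / 880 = -85.09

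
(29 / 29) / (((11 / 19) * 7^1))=19 / 77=0.25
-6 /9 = -2 /3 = -0.67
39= 39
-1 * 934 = -934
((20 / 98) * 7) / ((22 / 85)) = 425 / 77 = 5.52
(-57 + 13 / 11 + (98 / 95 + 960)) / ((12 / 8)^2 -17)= -3783792 / 61655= -61.37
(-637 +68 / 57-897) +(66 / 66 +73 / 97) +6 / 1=-8432026 / 5529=-1525.05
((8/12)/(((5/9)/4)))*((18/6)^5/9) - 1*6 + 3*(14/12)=1271/10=127.10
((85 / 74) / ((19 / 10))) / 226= 425 / 158878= 0.00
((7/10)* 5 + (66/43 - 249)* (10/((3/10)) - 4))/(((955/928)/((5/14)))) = -144761272/57491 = -2517.98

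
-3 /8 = -0.38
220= 220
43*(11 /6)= 473 /6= 78.83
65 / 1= 65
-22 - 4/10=-112/5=-22.40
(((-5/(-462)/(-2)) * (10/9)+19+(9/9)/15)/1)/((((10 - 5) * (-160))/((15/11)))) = -396271/12196800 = -0.03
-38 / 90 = -19 / 45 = -0.42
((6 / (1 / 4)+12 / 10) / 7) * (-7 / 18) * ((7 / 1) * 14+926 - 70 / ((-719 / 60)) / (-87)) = -1433.51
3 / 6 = 1 / 2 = 0.50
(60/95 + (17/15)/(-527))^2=30924721/78057225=0.40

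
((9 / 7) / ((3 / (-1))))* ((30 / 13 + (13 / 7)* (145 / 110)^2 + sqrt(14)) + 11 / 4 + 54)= -4114899 / 154154 - 3* sqrt(14) / 7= -28.30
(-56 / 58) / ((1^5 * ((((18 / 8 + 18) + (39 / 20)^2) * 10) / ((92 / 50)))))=-10304 / 1395045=-0.01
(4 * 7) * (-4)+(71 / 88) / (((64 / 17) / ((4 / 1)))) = -156489 / 1408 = -111.14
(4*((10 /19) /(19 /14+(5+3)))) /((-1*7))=-80 /2489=-0.03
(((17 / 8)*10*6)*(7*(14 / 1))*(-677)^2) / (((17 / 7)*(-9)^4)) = 786034235 / 2187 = 359412.09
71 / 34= 2.09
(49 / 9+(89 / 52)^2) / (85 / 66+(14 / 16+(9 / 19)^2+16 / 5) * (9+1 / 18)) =4046151175 / 19434496211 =0.21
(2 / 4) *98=49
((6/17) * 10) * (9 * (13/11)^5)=200498220/2737867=73.23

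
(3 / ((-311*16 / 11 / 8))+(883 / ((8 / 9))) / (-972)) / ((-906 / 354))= 17043271 / 40574304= 0.42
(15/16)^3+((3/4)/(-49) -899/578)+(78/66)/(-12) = -1617770305/1914114048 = -0.85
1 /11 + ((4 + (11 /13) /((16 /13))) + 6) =10.78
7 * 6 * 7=294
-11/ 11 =-1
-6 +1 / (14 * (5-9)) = -337 / 56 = -6.02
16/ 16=1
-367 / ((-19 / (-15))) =-5505 / 19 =-289.74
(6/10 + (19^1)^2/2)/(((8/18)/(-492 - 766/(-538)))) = -430179507/2152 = -199897.54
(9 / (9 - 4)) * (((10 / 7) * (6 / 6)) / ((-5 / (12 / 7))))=-216 / 245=-0.88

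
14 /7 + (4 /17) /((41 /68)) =98 /41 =2.39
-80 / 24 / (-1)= 10 / 3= 3.33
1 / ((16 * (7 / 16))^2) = 1 / 49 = 0.02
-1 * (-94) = 94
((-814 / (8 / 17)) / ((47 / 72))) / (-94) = 62271 / 2209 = 28.19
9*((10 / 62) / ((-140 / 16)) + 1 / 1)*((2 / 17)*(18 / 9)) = 7668 / 3689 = 2.08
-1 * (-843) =843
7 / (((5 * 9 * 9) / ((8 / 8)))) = 7 / 405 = 0.02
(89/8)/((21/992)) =11036/21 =525.52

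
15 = 15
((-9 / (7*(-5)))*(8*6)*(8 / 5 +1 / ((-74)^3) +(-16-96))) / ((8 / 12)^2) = -54355127679 / 17728550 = -3065.97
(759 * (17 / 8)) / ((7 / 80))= 129030 / 7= 18432.86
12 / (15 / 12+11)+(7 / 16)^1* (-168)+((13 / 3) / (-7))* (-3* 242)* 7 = 301201 / 98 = 3073.48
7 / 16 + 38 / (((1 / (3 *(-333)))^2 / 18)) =10922122951 / 16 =682632684.44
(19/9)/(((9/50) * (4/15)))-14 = 1619/54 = 29.98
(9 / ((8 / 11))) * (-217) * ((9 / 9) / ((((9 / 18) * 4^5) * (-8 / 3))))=64449 / 32768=1.97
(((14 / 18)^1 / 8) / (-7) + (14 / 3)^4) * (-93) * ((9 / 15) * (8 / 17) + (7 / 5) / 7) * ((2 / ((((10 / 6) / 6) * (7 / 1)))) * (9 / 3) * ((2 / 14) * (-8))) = 1562409796 / 20825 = 75025.68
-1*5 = -5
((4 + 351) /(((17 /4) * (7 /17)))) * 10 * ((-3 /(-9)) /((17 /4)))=56800 /357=159.10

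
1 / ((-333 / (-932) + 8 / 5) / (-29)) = -135140 / 9121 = -14.82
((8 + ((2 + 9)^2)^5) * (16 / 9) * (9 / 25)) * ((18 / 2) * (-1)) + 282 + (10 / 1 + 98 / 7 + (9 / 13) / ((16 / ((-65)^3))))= -59759830929861 / 400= -149399577324.65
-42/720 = -0.06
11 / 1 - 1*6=5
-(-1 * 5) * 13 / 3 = 21.67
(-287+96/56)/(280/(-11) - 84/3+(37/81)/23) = 40924521/7665259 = 5.34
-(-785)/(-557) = -785/557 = -1.41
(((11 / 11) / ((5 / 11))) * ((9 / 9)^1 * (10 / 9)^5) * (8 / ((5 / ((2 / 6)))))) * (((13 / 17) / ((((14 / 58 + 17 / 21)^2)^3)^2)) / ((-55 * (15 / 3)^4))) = -190992829181951487225406725399 / 7839866231326559436800000000000000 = -0.00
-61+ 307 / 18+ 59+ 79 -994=-16199 / 18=-899.94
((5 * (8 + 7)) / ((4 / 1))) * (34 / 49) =1275 / 98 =13.01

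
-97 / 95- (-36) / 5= 587 / 95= 6.18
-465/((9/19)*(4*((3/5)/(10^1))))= -4090.28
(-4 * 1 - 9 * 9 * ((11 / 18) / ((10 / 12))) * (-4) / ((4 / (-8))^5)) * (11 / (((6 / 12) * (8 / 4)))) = -83679.20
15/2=7.50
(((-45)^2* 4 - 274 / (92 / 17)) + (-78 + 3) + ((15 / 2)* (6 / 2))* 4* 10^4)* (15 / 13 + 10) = 6056189045 / 598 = 10127406.43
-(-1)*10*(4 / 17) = 40 / 17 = 2.35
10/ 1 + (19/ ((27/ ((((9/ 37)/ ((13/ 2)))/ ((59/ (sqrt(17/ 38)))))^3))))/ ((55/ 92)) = 84456* sqrt(646)/ 23884027056716255 + 10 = 10.00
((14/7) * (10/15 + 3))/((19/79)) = 1738/57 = 30.49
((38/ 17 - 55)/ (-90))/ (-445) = -299/ 226950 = -0.00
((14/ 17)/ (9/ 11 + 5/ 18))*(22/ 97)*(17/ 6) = 1452/ 3007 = 0.48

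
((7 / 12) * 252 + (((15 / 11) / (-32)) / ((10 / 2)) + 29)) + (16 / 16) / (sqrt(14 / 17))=sqrt(238) / 14 + 61949 / 352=177.09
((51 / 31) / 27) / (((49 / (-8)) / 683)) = -92888 / 13671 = -6.79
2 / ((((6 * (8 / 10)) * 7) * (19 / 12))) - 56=-7443 / 133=-55.96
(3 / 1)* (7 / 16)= 1.31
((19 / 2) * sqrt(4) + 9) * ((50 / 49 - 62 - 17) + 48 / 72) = -45460 / 21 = -2164.76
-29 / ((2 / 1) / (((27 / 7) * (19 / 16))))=-14877 / 224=-66.42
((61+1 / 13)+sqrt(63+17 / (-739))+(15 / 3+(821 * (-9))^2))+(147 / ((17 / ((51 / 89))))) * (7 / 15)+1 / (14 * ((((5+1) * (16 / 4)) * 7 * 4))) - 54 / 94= 2 * sqrt(8598265) / 739+139659474155483927 / 2557988160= 54597396.75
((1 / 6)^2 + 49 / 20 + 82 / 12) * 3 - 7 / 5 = 398 / 15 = 26.53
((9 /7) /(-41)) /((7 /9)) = -81 /2009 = -0.04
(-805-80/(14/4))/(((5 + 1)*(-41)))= 5795/1722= 3.37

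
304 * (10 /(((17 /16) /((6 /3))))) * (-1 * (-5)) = 486400 /17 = 28611.76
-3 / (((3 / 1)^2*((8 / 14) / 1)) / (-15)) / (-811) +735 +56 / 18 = 21549577 / 29196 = 738.10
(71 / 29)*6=426 / 29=14.69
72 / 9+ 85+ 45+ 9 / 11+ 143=3100 / 11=281.82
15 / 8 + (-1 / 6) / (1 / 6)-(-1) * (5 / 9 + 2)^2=4799 / 648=7.41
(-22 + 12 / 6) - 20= -40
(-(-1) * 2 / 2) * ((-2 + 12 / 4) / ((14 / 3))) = 3 / 14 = 0.21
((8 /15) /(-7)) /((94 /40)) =-32 /987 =-0.03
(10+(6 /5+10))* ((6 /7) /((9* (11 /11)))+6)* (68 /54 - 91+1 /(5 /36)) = -151188224 /14175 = -10665.84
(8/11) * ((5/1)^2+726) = 546.18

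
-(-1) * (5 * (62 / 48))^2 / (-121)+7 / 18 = 0.04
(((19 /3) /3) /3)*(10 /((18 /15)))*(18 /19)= 50 /9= 5.56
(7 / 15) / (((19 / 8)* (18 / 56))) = 0.61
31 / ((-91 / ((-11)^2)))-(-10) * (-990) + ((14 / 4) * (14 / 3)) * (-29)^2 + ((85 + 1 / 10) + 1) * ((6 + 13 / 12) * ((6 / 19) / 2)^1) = 161477933 / 41496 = 3891.41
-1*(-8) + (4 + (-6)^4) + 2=1310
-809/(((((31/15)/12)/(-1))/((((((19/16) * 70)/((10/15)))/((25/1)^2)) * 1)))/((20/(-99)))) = -322791/1705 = -189.32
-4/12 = -0.33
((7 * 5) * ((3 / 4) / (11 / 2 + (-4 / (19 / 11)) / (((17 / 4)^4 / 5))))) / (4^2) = 7934495 / 26427808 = 0.30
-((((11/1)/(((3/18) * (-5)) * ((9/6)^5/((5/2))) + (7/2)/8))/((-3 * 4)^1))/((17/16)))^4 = -3930163511296/136326383940321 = -0.03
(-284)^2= 80656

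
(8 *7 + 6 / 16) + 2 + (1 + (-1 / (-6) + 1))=1453 / 24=60.54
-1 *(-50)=50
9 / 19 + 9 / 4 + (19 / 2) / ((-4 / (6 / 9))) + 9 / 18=187 / 114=1.64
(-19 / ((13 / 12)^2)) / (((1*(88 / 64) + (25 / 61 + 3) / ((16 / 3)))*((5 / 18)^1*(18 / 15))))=-4005504 / 166127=-24.11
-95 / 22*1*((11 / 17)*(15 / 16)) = -1425 / 544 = -2.62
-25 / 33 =-0.76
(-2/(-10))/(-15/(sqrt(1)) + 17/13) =-13/890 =-0.01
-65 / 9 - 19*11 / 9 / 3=-404 / 27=-14.96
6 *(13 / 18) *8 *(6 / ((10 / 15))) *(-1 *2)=-624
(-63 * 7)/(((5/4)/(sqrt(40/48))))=-294 * sqrt(30)/5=-322.06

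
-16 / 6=-8 / 3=-2.67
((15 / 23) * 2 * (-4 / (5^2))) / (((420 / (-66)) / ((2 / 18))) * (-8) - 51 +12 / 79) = -6952 / 13568965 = -0.00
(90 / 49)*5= 450 / 49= 9.18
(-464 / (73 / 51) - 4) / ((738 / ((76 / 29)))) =-910328 / 781173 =-1.17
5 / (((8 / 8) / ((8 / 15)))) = 8 / 3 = 2.67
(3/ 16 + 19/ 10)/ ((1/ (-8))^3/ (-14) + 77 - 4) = 74816/ 2616325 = 0.03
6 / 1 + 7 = 13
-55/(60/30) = -55/2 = -27.50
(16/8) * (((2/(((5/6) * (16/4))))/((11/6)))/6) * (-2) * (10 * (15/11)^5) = -18225000/1771561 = -10.29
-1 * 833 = -833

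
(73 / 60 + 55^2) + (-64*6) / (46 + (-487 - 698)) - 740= 156263087 / 68340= 2286.55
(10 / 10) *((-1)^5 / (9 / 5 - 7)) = 5 / 26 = 0.19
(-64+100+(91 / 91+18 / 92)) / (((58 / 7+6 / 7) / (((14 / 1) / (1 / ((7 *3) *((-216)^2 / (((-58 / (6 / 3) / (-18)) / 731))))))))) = 25319607017.48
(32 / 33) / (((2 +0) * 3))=16 / 99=0.16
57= 57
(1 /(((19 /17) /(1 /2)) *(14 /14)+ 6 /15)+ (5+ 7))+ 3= 3445 /224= 15.38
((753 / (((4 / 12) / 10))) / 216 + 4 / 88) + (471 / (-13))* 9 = -380005 / 1716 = -221.45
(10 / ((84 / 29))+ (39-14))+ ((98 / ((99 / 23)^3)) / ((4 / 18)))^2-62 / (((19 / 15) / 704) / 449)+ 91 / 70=-119589884999006566723 / 7729435794465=-15472007.04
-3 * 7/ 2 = -21/ 2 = -10.50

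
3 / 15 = 1 / 5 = 0.20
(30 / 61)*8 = 240 / 61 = 3.93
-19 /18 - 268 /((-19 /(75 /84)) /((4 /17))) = 77641 /40698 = 1.91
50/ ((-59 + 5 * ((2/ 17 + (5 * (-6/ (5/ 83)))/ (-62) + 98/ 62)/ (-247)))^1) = -6508450/ 7705611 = -0.84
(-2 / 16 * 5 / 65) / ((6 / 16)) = -1 / 39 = -0.03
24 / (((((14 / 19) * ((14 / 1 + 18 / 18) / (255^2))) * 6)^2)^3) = 1284842645656176828020671875 / 60236288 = 21330043538807982789.72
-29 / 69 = -0.42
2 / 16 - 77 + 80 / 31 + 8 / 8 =-18177 / 248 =-73.29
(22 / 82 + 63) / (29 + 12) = 2594 / 1681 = 1.54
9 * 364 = 3276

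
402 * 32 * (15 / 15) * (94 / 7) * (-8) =-9673728 / 7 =-1381961.14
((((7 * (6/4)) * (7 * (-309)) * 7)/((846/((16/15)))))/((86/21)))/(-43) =1.14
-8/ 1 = -8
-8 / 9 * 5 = -40 / 9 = -4.44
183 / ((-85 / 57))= -10431 / 85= -122.72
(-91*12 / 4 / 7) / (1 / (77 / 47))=-3003 / 47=-63.89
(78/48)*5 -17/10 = 257/40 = 6.42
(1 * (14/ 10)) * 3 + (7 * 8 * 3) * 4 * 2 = 6741/ 5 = 1348.20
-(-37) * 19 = 703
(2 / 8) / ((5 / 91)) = 91 / 20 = 4.55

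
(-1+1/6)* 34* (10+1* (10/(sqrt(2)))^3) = -21250* sqrt(2)/3-850/3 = -10300.68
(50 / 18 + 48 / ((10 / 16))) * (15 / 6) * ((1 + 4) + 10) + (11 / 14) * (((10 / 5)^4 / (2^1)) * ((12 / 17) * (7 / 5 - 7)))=1509253 / 510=2959.32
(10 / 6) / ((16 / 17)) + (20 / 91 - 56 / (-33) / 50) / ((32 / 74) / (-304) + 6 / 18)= 532935803 / 210210000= 2.54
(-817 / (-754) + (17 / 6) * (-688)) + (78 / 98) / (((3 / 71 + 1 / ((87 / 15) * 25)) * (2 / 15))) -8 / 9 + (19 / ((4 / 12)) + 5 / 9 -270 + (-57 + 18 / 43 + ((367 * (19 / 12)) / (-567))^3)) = -2710097823104516751059 / 1291883173808939712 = -2097.79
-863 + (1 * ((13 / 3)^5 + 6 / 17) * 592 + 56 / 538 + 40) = 1004488099843 / 1111239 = 903935.25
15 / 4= 3.75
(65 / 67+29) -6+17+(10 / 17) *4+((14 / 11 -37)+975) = 12310943 / 12529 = 982.60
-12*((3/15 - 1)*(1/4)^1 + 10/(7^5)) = 201084/84035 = 2.39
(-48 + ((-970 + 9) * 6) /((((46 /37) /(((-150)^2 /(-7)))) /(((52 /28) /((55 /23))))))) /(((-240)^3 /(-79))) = 41081498551 /620928000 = 66.16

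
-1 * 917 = -917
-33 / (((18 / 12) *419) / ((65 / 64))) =-715 / 13408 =-0.05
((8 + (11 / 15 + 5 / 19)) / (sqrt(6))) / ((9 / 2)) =2564 * sqrt(6) / 7695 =0.82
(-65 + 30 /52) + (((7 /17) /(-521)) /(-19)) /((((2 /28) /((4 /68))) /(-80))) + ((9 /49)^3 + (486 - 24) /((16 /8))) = 1457721639750743 /8750860386814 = 166.58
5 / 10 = 1 / 2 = 0.50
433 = 433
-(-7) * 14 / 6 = 49 / 3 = 16.33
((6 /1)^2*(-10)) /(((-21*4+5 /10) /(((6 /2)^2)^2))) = 58320 /167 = 349.22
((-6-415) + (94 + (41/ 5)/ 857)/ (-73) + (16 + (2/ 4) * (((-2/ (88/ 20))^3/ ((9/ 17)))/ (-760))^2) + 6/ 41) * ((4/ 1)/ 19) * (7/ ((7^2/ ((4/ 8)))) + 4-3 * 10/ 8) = -4933954395884679754789/ 179525826991134138240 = -27.48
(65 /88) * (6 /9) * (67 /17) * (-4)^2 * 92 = 1602640 /561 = 2856.76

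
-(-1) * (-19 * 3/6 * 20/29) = -190/29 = -6.55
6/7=0.86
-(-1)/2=1/2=0.50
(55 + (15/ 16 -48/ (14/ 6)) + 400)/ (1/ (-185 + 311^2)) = 588398987/ 14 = 42028499.07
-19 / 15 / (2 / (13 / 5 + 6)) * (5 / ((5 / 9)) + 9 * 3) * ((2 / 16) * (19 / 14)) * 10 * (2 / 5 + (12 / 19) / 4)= -129903 / 700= -185.58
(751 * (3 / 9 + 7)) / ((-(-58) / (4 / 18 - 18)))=-1321760 / 783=-1688.07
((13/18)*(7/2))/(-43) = -91/1548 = -0.06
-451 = -451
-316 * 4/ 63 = -1264/ 63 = -20.06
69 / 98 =0.70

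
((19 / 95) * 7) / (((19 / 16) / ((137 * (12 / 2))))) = 969.09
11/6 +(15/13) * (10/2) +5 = 983/78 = 12.60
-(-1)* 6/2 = 3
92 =92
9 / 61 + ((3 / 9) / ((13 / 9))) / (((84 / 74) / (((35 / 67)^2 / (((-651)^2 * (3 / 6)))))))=31798027084 / 215519578911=0.15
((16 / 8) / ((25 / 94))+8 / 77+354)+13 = 721151 / 1925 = 374.62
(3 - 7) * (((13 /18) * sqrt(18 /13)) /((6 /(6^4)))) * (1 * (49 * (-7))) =49392 * sqrt(26) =251850.77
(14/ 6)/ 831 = 7/ 2493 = 0.00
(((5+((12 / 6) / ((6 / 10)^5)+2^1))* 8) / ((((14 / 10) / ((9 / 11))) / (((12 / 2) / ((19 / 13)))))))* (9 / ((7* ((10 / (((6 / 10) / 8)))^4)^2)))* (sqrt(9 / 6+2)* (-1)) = -678164643* sqrt(14) / 167788544000000000000000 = -0.00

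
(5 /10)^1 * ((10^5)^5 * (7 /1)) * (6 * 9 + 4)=2030000000000000000000000000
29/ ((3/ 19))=551/ 3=183.67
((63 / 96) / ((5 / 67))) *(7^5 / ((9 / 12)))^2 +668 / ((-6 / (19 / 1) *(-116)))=640324312919 / 145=4416029744.27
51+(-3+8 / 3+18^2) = 1124 / 3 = 374.67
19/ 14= 1.36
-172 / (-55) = 172 / 55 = 3.13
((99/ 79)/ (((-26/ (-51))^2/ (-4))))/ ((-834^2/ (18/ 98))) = 257499/ 50559115516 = 0.00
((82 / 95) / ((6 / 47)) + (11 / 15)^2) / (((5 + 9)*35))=15602 / 1047375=0.01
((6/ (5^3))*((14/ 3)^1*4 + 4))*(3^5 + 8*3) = 36312/ 125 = 290.50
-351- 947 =-1298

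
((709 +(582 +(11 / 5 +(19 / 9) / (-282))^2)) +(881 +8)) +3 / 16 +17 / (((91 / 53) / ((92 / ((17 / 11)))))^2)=2051224689038408207 / 90680716198800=22620.30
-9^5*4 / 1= -236196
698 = 698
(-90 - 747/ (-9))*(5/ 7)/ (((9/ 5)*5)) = -5/ 9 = -0.56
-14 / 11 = -1.27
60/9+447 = 1361/3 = 453.67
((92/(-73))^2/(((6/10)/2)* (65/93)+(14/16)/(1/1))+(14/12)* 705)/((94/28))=16536151023/67374547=245.44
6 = 6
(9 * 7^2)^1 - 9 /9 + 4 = 444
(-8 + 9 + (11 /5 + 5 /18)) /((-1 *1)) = -313 /90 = -3.48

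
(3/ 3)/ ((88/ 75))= 75/ 88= 0.85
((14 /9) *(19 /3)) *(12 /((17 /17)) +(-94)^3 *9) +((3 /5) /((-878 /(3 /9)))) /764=-2223021350473289 /30185640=-73644996.44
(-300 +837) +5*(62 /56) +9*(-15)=11411 /28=407.54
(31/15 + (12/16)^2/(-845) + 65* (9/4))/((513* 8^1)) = 6015697/166458240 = 0.04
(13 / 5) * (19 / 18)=247 / 90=2.74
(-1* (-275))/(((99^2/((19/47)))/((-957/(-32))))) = 13775/40608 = 0.34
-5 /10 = -1 /2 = -0.50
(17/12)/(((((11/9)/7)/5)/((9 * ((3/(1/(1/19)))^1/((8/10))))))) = 240975/3344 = 72.06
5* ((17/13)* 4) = 340/13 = 26.15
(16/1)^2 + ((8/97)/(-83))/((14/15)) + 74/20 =146358529/563570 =259.70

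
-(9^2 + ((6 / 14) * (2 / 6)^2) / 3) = -5104 / 63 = -81.02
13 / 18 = 0.72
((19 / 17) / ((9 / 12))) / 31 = 76 / 1581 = 0.05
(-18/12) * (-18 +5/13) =26.42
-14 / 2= -7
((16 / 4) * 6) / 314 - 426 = -66870 / 157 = -425.92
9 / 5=1.80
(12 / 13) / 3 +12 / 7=184 / 91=2.02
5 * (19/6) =95/6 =15.83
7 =7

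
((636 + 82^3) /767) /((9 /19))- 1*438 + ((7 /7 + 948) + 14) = 239189 /117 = 2044.35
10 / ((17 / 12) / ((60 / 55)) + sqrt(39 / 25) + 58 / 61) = 43390764000 / 6751264441 - 3857932800 * sqrt(39) / 6751264441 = 2.86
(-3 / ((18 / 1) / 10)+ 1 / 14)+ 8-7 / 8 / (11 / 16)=2371 / 462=5.13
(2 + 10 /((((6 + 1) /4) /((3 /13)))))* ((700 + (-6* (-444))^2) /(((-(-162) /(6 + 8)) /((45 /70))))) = 1071736996 /819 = 1308592.18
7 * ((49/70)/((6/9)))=147/20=7.35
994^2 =988036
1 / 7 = 0.14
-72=-72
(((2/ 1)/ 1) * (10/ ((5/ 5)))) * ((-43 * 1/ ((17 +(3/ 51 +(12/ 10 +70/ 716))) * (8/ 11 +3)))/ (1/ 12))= -104679200/ 694007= -150.83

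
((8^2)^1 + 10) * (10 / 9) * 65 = 48100 / 9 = 5344.44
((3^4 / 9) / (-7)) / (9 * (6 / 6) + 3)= -3 / 28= -0.11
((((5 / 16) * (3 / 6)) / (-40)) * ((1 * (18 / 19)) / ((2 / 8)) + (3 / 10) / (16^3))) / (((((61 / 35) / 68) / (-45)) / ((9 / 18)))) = 15792842835 / 1215299584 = 13.00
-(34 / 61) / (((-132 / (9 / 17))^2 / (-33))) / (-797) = -0.00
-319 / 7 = -45.57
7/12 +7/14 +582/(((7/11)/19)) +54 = 1464283/84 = 17431.94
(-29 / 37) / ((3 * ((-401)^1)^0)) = -29 / 111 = -0.26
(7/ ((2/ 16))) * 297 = 16632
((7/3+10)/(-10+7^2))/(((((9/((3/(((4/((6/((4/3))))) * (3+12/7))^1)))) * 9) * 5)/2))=259/231660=0.00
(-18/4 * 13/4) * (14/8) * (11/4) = -9009/128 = -70.38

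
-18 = -18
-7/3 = -2.33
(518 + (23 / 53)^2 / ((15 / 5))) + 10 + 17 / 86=382841969 / 724722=528.26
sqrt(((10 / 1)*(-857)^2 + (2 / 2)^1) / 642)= sqrt(4715163222) / 642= 106.96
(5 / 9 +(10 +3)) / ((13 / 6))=244 / 39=6.26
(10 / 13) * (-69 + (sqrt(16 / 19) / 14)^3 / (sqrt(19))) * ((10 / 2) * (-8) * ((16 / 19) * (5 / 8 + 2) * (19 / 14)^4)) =24349770150 / 1529437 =15920.74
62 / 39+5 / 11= 877 / 429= 2.04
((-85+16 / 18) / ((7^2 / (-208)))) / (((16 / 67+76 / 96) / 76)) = 6414127616 / 243579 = 26332.84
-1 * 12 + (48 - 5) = 31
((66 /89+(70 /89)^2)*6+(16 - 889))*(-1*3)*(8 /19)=164409336 /150499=1092.43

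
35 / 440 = 7 / 88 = 0.08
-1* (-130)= 130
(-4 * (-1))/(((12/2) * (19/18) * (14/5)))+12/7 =258/133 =1.94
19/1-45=-26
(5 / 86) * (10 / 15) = 5 / 129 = 0.04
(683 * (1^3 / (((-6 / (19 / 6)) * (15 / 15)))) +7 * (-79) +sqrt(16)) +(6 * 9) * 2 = -28853 / 36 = -801.47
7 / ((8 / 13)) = 91 / 8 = 11.38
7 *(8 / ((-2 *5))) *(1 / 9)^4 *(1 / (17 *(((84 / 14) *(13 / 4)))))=-56 / 21749715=-0.00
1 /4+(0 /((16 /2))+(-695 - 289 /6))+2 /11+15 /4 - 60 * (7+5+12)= -143813 /66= -2178.98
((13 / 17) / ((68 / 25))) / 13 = 25 / 1156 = 0.02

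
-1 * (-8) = 8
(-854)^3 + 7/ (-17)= -10588209695/ 17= -622835864.41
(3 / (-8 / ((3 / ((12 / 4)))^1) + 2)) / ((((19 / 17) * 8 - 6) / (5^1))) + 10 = 183 / 20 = 9.15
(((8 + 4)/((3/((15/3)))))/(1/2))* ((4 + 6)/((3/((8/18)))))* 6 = 3200/9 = 355.56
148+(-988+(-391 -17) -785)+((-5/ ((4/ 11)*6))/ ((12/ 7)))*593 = -813809/ 288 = -2825.73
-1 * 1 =-1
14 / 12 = 7 / 6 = 1.17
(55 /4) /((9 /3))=55 /12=4.58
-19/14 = -1.36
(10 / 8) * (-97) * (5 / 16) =-2425 / 64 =-37.89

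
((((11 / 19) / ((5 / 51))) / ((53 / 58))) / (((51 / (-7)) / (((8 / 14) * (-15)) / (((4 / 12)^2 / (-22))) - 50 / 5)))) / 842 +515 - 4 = 215883439 / 423947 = 509.22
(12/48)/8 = 1/32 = 0.03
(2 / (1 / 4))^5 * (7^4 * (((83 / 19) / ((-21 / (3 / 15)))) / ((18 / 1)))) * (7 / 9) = -3265052672 / 23085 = -141436.11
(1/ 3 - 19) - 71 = -269/ 3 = -89.67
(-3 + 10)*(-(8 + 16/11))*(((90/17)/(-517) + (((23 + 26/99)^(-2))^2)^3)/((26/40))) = 6820118014962351917232131024931160095917280/6541291563180037549549517198985201917607791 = 1.04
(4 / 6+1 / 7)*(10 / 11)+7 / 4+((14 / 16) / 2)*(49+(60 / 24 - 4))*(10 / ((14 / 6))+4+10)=353417 / 924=382.49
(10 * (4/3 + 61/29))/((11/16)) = 47840/957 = 49.99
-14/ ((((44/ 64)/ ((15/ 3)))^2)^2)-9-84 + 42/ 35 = -2873920219/ 73205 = -39258.52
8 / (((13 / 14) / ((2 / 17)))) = 224 / 221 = 1.01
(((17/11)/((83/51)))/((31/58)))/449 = 50286/12708047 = 0.00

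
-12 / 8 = -3 / 2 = -1.50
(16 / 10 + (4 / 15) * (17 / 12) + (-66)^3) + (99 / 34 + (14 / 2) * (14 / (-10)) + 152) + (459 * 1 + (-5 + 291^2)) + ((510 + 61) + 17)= -308487643 / 1530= -201625.91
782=782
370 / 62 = 185 / 31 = 5.97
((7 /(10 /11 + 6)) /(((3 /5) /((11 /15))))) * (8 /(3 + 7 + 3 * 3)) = 1694 /3249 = 0.52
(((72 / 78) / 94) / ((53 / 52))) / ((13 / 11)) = 264 / 32383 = 0.01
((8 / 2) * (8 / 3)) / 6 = 16 / 9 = 1.78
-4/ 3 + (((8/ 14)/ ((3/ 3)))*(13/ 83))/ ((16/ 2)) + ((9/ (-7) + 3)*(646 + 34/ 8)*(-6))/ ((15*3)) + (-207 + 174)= -3188831/ 17430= -182.95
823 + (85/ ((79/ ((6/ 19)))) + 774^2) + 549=901272958/ 1501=600448.34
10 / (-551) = -10 / 551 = -0.02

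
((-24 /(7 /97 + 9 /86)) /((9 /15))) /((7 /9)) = -600624 /2065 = -290.86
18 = 18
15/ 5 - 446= -443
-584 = -584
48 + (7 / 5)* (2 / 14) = 241 / 5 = 48.20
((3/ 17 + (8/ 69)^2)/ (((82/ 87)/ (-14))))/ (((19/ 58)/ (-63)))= 542.50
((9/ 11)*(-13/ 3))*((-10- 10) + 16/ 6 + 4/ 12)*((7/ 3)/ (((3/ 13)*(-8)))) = -20111/ 264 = -76.18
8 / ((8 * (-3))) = -1 / 3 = -0.33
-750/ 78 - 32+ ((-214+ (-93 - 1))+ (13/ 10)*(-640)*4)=-47809/ 13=-3677.62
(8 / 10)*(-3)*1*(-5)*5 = 60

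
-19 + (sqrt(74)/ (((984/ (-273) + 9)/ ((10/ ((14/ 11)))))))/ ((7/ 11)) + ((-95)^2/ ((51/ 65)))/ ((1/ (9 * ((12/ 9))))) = 7865 * sqrt(74)/ 3437 + 2346177/ 17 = 138030.10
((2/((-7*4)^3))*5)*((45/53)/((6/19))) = -1425/1163456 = -0.00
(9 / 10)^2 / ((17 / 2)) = 81 / 850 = 0.10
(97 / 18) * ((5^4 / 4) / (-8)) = -60625 / 576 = -105.25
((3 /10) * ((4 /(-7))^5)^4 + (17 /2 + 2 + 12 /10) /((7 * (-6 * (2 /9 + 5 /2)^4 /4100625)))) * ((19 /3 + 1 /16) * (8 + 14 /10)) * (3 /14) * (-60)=89809158698969732742346983 /5585458640832840070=16079101.91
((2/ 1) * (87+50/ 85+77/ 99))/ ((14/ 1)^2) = 6760/ 7497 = 0.90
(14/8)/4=7/16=0.44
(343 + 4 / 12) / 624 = 515 / 936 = 0.55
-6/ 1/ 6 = -1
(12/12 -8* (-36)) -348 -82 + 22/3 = -401/3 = -133.67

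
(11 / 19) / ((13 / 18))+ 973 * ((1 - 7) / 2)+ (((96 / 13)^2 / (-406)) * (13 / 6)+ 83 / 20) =-2922557837 / 1002820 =-2914.34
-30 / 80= -3 / 8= -0.38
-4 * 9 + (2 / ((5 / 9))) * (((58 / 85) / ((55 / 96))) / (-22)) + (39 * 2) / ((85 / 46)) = 6.02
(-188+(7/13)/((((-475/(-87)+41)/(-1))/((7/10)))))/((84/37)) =-3655257491/44138640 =-82.81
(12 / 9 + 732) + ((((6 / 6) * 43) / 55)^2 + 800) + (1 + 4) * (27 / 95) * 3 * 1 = 265225468 / 172425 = 1538.21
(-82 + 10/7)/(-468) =47/273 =0.17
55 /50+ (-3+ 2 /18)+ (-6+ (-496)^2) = 22140739 /90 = 246008.21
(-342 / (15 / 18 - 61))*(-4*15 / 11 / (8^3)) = -405 / 6688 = -0.06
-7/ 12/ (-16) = 7/ 192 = 0.04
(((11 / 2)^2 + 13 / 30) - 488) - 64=-31279 / 60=-521.32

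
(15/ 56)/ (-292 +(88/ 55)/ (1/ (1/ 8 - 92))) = -15/ 24584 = -0.00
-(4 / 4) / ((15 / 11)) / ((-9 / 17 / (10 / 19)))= 374 / 513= 0.73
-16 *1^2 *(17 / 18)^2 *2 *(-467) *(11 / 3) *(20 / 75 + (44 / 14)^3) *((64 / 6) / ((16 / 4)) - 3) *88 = -168365863111424 / 3750705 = -44889124.34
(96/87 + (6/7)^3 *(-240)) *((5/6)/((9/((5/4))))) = -4663700/268569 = -17.36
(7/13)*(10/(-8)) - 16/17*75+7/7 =-62111/884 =-70.26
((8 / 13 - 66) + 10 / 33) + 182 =50158 / 429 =116.92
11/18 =0.61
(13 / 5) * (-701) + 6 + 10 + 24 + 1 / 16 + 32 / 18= -1282147 / 720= -1780.76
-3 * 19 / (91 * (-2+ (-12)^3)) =57 / 157430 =0.00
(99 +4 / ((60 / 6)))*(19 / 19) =497 / 5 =99.40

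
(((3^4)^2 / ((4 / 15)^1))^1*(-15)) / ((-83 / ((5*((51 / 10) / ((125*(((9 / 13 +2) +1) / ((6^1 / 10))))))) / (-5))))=-39149487 / 1328000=-29.48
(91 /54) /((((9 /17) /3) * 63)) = 221 /1458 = 0.15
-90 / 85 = -18 / 17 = -1.06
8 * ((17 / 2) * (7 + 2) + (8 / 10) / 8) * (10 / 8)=766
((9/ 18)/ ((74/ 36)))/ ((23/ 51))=0.54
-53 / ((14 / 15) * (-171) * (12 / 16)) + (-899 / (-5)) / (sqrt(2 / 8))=2154856 / 5985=360.04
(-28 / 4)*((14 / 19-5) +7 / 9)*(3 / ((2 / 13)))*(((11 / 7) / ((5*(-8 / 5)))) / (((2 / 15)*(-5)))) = 21307 / 152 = 140.18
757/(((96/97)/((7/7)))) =73429/96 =764.89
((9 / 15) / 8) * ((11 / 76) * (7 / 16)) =231 / 48640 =0.00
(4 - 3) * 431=431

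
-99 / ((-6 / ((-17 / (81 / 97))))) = -18139 / 54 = -335.91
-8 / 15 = -0.53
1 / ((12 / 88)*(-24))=-11 / 36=-0.31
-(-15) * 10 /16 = 75 /8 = 9.38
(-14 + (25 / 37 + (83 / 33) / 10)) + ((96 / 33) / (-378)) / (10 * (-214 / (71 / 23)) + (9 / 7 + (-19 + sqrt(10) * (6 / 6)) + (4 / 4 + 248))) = -75720924781742941 / 5792253239718990 + 564592 * sqrt(10) / 15654738485727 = -13.07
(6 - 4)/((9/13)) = 26/9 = 2.89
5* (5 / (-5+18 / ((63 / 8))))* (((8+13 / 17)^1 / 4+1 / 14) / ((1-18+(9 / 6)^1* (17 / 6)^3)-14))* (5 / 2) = -2423250 / 145027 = -16.71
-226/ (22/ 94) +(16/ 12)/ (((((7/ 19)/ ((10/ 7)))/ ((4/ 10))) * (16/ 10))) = -1559344/ 1617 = -964.34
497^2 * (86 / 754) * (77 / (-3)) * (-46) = 37620952754 / 1131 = 33263441.87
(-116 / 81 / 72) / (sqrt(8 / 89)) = -29 * sqrt(178) / 5832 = -0.07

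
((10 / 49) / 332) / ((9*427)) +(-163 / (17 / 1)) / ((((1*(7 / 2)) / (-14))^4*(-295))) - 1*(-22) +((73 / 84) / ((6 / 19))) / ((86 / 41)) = 1705843729088059 / 53926710883920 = 31.63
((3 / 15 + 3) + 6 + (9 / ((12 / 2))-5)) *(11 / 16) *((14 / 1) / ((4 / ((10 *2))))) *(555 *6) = 913460.62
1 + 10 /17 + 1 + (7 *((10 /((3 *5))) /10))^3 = 2.69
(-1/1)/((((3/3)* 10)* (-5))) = 1/50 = 0.02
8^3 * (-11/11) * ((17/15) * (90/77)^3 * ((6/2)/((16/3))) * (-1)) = 237945600/456533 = 521.20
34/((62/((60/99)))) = 340/1023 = 0.33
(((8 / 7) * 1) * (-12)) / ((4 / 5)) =-120 / 7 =-17.14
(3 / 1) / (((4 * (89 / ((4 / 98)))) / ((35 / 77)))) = 15 / 95942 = 0.00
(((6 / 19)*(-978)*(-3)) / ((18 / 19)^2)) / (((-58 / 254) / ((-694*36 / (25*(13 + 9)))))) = 1637780316 / 7975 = 205364.30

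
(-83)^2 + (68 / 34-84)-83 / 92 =626161 / 92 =6806.10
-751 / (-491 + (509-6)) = -751 / 12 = -62.58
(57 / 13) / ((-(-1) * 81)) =19 / 351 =0.05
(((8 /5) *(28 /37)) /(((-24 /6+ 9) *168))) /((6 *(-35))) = -2 /291375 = -0.00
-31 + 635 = 604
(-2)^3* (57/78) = -76/13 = -5.85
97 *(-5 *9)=-4365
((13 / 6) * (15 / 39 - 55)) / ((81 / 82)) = -29110 / 243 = -119.79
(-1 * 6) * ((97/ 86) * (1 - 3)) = 582/ 43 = 13.53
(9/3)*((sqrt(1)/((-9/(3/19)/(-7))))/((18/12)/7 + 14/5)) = 490/4009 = 0.12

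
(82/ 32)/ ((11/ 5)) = 205/ 176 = 1.16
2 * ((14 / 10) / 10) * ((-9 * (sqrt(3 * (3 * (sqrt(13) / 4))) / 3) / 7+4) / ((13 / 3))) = 84 / 325 - 27 * 13^(1 / 4) / 650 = 0.18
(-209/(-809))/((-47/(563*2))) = -235334/38023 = -6.19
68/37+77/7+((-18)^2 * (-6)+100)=-67753/37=-1831.16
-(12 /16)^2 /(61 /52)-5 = -1337 /244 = -5.48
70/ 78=0.90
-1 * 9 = -9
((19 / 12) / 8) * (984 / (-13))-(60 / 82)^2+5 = -919239 / 87412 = -10.52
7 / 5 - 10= -43 / 5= -8.60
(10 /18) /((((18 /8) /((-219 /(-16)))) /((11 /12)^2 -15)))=-744235 /15552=-47.85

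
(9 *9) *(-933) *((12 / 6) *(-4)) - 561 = 604023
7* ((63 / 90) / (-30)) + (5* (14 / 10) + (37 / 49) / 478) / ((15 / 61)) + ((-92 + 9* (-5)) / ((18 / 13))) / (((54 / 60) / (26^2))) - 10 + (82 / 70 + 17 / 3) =-7047378855323 / 94859100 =-74293.12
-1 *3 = -3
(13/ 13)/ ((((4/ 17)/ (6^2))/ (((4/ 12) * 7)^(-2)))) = 1377/ 49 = 28.10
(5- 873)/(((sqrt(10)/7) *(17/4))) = -12152 *sqrt(10)/85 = -452.09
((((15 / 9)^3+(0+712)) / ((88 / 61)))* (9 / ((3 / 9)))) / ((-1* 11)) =-107299 / 88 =-1219.31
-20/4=-5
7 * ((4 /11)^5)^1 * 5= 35840 /161051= 0.22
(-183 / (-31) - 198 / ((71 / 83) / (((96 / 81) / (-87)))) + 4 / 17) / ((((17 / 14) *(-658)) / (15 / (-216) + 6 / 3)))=-12613061411 / 561809070936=-0.02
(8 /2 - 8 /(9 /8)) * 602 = -1872.89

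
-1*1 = -1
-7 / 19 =-0.37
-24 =-24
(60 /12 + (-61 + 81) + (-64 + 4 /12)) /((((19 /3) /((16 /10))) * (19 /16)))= -14848 /1805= -8.23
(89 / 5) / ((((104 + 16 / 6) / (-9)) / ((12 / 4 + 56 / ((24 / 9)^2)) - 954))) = 3626127 / 2560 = 1416.46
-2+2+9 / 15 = 3 / 5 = 0.60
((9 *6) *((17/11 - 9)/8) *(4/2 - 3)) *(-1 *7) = -352.23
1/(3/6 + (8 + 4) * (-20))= -2/479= -0.00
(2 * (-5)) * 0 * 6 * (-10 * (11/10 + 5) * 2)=0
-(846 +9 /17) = -846.53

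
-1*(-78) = 78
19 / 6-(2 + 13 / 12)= 1 / 12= 0.08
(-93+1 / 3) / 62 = -139 / 93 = -1.49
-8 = -8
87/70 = 1.24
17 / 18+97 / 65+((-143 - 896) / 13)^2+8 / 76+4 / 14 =12927586669 / 2022930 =6390.53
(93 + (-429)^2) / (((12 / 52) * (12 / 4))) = 797914 / 3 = 265971.33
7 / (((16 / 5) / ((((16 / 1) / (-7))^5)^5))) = -396140812571321687967719751680 / 191581231380566414401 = -2067743325.99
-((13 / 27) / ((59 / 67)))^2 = -758641 / 2537649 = -0.30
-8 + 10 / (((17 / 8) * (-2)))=-176 / 17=-10.35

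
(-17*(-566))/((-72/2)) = -4811/18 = -267.28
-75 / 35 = -2.14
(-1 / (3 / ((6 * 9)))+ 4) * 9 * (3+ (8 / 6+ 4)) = -1050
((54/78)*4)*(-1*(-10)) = 360/13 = 27.69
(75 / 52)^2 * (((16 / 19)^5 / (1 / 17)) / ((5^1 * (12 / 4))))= 417792000 / 418460731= 1.00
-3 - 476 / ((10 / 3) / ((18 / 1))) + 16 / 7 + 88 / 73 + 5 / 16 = -105045097 / 40880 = -2569.60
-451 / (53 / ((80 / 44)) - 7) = -9020 / 443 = -20.36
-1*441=-441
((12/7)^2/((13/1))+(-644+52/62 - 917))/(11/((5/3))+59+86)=-154020205/14968226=-10.29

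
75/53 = 1.42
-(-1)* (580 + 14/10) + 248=4147/5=829.40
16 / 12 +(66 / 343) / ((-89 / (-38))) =129632 / 91581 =1.42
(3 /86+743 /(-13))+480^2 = 257523341 /1118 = 230342.88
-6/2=-3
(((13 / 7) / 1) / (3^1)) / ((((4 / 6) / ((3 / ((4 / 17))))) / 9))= 5967 / 56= 106.55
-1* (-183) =183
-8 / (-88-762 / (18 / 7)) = 0.02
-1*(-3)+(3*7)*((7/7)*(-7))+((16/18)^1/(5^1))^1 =-6472/45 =-143.82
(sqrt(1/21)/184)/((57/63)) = sqrt(21)/3496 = 0.00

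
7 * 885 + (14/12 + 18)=37285/6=6214.17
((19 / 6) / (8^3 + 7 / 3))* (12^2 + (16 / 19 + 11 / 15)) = 41489 / 46290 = 0.90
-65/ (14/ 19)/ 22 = -1235/ 308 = -4.01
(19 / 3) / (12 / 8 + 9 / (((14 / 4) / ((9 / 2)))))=266 / 549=0.48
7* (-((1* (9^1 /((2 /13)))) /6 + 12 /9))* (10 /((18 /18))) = -4655 /6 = -775.83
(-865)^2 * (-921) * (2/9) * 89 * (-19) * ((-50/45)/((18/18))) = -7768625636500/27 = -287726875425.93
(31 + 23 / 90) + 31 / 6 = 1639 / 45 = 36.42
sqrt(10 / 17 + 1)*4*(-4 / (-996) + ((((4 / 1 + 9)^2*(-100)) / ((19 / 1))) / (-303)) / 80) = 77811*sqrt(51) / 2707709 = 0.21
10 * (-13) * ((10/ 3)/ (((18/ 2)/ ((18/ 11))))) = -2600/ 33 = -78.79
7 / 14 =1 / 2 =0.50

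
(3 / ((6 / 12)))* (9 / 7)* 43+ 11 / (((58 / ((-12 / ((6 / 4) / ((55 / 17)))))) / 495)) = -2098.10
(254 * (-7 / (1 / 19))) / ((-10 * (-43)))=-16891 / 215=-78.56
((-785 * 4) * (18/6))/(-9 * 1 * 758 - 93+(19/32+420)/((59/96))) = 46315/30634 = 1.51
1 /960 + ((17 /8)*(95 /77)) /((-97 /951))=-184296331 /7170240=-25.70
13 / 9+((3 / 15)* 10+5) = 76 / 9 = 8.44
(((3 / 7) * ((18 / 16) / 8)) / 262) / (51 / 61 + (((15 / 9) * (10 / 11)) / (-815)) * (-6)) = 2953071 / 10876412288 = 0.00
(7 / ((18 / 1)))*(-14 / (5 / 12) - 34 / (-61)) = -35273 / 2745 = -12.85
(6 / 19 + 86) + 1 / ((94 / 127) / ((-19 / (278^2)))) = 11914055593 / 138029224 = 86.32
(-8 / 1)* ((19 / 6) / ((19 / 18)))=-24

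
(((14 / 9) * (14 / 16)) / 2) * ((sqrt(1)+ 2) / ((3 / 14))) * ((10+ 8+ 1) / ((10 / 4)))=6517 / 90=72.41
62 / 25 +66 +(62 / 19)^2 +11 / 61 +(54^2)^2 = 4681188565727 / 550525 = 8503135.31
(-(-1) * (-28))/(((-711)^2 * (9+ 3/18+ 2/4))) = -28/4886703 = -0.00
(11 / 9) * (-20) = -220 / 9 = -24.44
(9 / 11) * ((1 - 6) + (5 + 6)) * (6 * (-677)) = -219348 / 11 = -19940.73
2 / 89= 0.02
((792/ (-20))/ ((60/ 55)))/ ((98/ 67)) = -24321/ 980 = -24.82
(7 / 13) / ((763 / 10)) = 10 / 1417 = 0.01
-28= -28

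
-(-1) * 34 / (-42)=-17 / 21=-0.81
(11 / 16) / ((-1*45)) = -11 / 720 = -0.02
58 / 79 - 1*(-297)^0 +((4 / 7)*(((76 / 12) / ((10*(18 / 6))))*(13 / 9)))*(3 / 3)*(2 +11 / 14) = 114754 / 522585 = 0.22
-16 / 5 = -3.20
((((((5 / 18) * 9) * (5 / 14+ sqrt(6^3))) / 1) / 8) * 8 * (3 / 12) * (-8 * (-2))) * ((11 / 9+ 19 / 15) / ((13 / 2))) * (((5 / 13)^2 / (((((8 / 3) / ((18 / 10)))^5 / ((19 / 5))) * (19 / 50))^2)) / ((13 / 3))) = 3.86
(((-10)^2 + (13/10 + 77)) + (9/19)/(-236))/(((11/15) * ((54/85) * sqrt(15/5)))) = 339782485 * sqrt(3)/2663496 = 220.96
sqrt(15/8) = sqrt(30)/4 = 1.37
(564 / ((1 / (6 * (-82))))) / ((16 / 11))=-190773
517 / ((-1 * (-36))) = 14.36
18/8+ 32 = 137/4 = 34.25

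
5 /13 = 0.38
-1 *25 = -25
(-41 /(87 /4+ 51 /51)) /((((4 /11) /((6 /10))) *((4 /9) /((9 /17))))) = -109593 /30940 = -3.54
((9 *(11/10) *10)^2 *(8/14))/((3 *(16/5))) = 16335/28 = 583.39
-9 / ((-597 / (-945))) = -2835 / 199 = -14.25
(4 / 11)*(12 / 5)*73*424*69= 102513024 / 55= 1863873.16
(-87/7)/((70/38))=-1653/245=-6.75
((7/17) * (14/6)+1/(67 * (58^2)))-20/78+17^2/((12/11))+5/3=9985350643/37358061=267.29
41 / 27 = 1.52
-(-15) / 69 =5 / 23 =0.22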